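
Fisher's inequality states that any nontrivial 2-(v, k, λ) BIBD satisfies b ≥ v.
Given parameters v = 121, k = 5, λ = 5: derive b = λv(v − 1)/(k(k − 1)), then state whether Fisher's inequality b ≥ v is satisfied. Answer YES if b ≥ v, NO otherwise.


r = λ(v − 1)/(k − 1) = 5·120/4 = 150.
b = vr/k = 121·150/5 = 3630.
Fisher's inequality: b ≥ v ⇔ 3630 ≥ 121? YES.

YES


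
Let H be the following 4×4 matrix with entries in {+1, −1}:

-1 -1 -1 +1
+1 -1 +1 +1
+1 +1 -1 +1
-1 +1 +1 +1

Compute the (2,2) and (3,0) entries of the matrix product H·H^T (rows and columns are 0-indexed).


Row 0 of H: [-1, -1, -1, 1].
Row 2 of H: [1, 1, -1, 1].
Row 3 of H: [-1, 1, 1, 1].
(H·H^T)[2][2] = Σ_j H[2][j]·H[2][j] = (1)² + (1)² + (-1)² + (1)² = 1 + 1 + 1 + 1 = 4.
(H·H^T)[3][0] = Σ_j H[3][j]·H[0][j] = (-1)·(-1) + (1)·(-1) + (1)·(-1) + (1)·(1) = 1 + -1 + -1 + 1 = 0.
So rows 3 and 0 are orthogonal; the diagonal entry equals n = 4.

(2,2) entry = 4; (3,0) entry = 0.


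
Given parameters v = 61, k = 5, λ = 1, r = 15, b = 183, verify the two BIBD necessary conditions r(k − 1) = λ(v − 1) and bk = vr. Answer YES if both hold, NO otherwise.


Condition (i): r(k − 1) = 15·4 = 60; λ(v − 1) = 1·60 = 60. Match? YES.
Condition (ii): bk = 183·5 = 915; vr = 61·15 = 915. Match? YES.
Both conditions hold? YES.

YES


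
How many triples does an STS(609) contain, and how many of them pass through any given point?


An STS(v) is a 2-(v, 3, 1) BIBD: block size k = 3, λ = 1.
Replication: r(k − 1) = λ(v − 1) ⇒ r·2 = 609 − 1 = 608 ⇒ r = 304.
Block count: bk = vr ⇒ b·3 = 609·304 = 185136 ⇒ b = 61712.
(Check via b = v(v − 1)/6 = 609·608/6 = 370272/6 = 61712.)

r = 304, b = 61712.


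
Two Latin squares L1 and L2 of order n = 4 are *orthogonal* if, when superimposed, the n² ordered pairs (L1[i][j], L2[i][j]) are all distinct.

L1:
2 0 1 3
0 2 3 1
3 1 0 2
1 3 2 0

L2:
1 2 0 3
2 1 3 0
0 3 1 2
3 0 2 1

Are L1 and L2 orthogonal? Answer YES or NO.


Form the n² = 16 superimposed pairs (L1[i][j], L2[i][j]), row by row (rows and columns indexed from 0):
row 0: (2,1) (0,2) (1,0) (3,3)
row 1: (0,2) (2,1) (3,3) (1,0)
row 2: (3,0) (1,3) (0,1) (2,2)
row 3: (1,3) (3,0) (2,2) (0,1)
Orthogonality requires all 16 pairs distinct.
But the pair (0,2) repeats: cell (0,1) has L1 = 0, L2 = 2, and cell (1,0) has L1 = 0, L2 = 2.
A repeated pair means some other pair never occurs (only 8 distinct pairs out of 16), so the squares are not orthogonal.
Conclusion: NO.

NO


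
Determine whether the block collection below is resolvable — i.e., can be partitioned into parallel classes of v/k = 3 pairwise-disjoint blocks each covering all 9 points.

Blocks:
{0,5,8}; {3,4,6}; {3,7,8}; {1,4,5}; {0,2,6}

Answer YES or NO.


v = 9, block size k = 3, number of blocks = 5.
For resolvability, blocks must partition into parallel classes of size v/k = 3.
Total blocks must therefore be a multiple of 3: 5 = 3·1 + 2 ⇒ not divisible ✗.
Resolvable? NO.

NO


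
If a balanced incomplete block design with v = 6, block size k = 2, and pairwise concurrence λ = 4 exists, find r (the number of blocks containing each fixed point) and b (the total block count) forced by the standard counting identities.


Any 2-(v, k, λ) BIBD satisfies two necessary conditions:
  (i)  Each point sits in r blocks, and counting incidences through any fixed point gives r(k − 1) = λ(v − 1), so r = λ(v − 1)/(k − 1).
  (ii) Total incidences bk = vr, so b = vr/k.
Step 1: r = λ(v − 1)/(k − 1) = 4·(6 − 1)/(2 − 1) = 4·5/1 = 20/1 = 20.
Step 2: b = vr/k = 6·20/2 = 120/2 = 60.
Check integrality: r = 20 ∈ Z ✓, b = 60 ∈ Z ✓.
(These identities are necessary conditions: they determine r and b for any design with these parameters, but do not by themselves prove that one exists.)

r = 20, b = 60.


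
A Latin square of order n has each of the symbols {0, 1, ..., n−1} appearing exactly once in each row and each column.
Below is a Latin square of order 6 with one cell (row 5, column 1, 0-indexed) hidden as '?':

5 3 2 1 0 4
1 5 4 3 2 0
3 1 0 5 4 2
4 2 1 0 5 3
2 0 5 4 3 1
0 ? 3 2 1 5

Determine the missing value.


Row 5 contains symbols [0, 1, 2, 3, 5] — missing [4].
Column 1 contains symbols [0, 1, 2, 3, 5] — missing [4].
The missing symbol must appear in both missing sets; intersection = [4].
Therefore the hidden value is 4.

Missing value = 4.


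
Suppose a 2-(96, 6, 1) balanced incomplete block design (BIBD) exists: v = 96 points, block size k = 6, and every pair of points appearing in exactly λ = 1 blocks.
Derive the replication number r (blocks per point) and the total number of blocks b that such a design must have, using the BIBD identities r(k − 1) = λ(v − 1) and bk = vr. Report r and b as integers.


Any 2-(v, k, λ) BIBD satisfies two necessary conditions:
  (i)  Each point sits in r blocks, and counting incidences through any fixed point gives r(k − 1) = λ(v − 1), so r = λ(v − 1)/(k − 1).
  (ii) Total incidences bk = vr, so b = vr/k.
Step 1: r = λ(v − 1)/(k − 1) = 1·(96 − 1)/(6 − 1) = 1·95/5 = 95/5 = 19.
Step 2: b = vr/k = 96·19/6 = 1824/6 = 304.
Check integrality: r = 19 ∈ Z ✓, b = 304 ∈ Z ✓.
(These identities are necessary conditions: they determine r and b for any design with these parameters, but do not by themselves prove that one exists.)

r = 19, b = 304.


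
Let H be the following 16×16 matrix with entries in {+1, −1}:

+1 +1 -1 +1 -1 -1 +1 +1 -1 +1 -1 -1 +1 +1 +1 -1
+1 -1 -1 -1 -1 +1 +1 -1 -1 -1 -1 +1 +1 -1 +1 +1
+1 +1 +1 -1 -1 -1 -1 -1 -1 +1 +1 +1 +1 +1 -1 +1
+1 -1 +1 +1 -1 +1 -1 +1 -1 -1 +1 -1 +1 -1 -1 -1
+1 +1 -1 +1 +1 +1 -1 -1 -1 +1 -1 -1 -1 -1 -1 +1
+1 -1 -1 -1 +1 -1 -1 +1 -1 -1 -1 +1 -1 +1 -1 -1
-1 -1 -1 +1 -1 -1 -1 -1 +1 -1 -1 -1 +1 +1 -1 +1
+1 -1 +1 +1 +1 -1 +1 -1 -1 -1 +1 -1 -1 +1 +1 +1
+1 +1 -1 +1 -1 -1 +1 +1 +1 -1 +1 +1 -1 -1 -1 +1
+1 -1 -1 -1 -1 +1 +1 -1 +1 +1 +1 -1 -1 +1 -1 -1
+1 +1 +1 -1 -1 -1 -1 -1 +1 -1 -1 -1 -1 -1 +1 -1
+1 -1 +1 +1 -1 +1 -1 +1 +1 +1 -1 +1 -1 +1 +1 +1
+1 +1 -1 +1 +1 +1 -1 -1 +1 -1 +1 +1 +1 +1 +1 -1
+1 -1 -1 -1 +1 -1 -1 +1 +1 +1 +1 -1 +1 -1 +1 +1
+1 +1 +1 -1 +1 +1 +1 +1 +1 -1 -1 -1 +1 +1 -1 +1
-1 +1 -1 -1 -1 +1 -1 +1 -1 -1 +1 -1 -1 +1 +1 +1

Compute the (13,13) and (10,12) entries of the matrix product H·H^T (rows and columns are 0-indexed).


Row 10 of H: [1, 1, 1, -1, -1, -1, -1, -1, 1, -1, -1, -1, -1, -1, 1, -1].
Row 12 of H: [1, 1, -1, 1, 1, 1, -1, -1, 1, -1, 1, 1, 1, 1, 1, -1].
Row 13 of H: [1, -1, -1, -1, 1, -1, -1, 1, 1, 1, 1, -1, 1, -1, 1, 1].
(H·H^T)[13][13] = Σ_j H[13][j]·H[13][j] = (1)² + (-1)² + (-1)² + (-1)² + (1)² + (-1)² + (-1)² + (1)² + (1)² + (1)² + (1)² + (-1)² + (1)² + (-1)² + (1)² + (1)² = 1 + 1 + 1 + 1 + 1 + 1 + 1 + 1 + 1 + 1 + 1 + 1 + 1 + 1 + 1 + 1 = 16.
(H·H^T)[10][12] = Σ_j H[10][j]·H[12][j] = (1)·(1) + (1)·(1) + (1)·(-1) + (-1)·(1) + (-1)·(1) + (-1)·(1) + (-1)·(-1) + (-1)·(-1) + (1)·(1) + (-1)·(-1) + (-1)·(1) + (-1)·(1) + (-1)·(1) + (-1)·(1) + (1)·(1) + (-1)·(-1) = 1 + 1 + -1 + -1 + -1 + -1 + 1 + 1 + 1 + 1 + -1 + -1 + -1 + -1 + 1 + 1 = 0.
So rows 10 and 12 are orthogonal; the diagonal entry equals n = 16.

(13,13) entry = 16; (10,12) entry = 0.


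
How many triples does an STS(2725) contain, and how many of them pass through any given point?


An STS(v) is a 2-(v, 3, 1) BIBD: block size k = 3, λ = 1.
Replication: r(k − 1) = λ(v − 1) ⇒ r·2 = 2725 − 1 = 2724 ⇒ r = 1362.
Block count: b = v(v − 1)/6 = 2725·2724/6 = 7422900/6 = 1237150.
(Check via bk = vr: 1237150·3 = 3711450 = 2725·1362 = 3711450 ✓.)

r = 1362, b = 1237150.


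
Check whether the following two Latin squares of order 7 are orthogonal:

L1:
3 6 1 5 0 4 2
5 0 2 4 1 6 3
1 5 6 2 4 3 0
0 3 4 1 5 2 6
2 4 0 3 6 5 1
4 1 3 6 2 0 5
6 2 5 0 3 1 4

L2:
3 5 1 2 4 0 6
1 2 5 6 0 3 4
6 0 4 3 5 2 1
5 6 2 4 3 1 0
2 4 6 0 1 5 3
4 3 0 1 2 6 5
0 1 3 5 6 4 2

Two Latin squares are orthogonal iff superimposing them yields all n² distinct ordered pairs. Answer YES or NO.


Form the n² = 49 superimposed pairs (L1[i][j], L2[i][j]), row by row (rows and columns indexed from 0):
row 0: (3,3) (6,5) (1,1) (5,2) (0,4) (4,0) (2,6)
row 1: (5,1) (0,2) (2,5) (4,6) (1,0) (6,3) (3,4)
row 2: (1,6) (5,0) (6,4) (2,3) (4,5) (3,2) (0,1)
row 3: (0,5) (3,6) (4,2) (1,4) (5,3) (2,1) (6,0)
row 4: (2,2) (4,4) (0,6) (3,0) (6,1) (5,5) (1,3)
row 5: (4,4) (1,3) (3,0) (6,1) (2,2) (0,6) (5,5)
row 6: (6,0) (2,1) (5,3) (0,5) (3,6) (1,4) (4,2)
Orthogonality requires all 49 pairs distinct.
But the pair (4,4) repeats: cell (4,1) has L1 = 4, L2 = 4, and cell (5,0) has L1 = 4, L2 = 4.
A repeated pair means some other pair never occurs (only 35 distinct pairs out of 49), so the squares are not orthogonal.
Conclusion: NO.

NO


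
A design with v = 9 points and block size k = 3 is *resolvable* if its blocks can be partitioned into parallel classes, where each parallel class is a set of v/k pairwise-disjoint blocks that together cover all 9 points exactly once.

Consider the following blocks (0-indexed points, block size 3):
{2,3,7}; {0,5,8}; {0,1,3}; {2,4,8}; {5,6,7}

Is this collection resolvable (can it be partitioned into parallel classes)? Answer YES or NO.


v = 9, block size k = 3, number of blocks = 5.
For resolvability, blocks must partition into parallel classes of size v/k = 3.
Total blocks must therefore be a multiple of 3: 5 = 3·1 + 2 ⇒ not divisible ✗.
Resolvable? NO.

NO


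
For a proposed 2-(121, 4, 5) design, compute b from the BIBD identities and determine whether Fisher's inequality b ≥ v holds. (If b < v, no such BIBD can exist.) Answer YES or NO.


r = λ(v − 1)/(k − 1) = 5·120/3 = 200.
b = vr/k = 121·200/4 = 6050.
Fisher's inequality: b ≥ v ⇔ 6050 ≥ 121? YES.

YES


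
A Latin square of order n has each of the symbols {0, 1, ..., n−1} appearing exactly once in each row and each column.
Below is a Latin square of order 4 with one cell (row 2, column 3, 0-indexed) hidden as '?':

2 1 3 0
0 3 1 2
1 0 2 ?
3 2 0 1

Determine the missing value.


Row 2 contains symbols [0, 1, 2] — missing [3].
Column 3 contains symbols [0, 1, 2] — missing [3].
The missing symbol must appear in both missing sets; intersection = [3].
Therefore the hidden value is 3.

Missing value = 3.


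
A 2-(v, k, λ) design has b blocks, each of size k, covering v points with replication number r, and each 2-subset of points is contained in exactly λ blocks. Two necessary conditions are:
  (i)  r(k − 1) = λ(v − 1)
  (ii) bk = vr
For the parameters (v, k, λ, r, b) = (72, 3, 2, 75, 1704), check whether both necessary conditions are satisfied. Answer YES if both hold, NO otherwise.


Condition (i): r(k − 1) = 75·2 = 150; λ(v − 1) = 2·71 = 142. Match? NO.
Condition (ii): bk = 1704·3 = 5112; vr = 72·75 = 5400. Match? NO.
Both conditions hold? NO.

NO


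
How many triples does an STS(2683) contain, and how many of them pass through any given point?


An STS(v) is a 2-(v, 3, 1) BIBD: block size k = 3, λ = 1.
Replication: r(k − 1) = λ(v − 1) ⇒ r·2 = 2683 − 1 = 2682 ⇒ r = 1341.
Block count: bk = vr ⇒ b·3 = 2683·1341 = 3597903 ⇒ b = 1199301.
(Check via b = v(v − 1)/6 = 2683·2682/6 = 7195806/6 = 1199301.)

r = 1341, b = 1199301.


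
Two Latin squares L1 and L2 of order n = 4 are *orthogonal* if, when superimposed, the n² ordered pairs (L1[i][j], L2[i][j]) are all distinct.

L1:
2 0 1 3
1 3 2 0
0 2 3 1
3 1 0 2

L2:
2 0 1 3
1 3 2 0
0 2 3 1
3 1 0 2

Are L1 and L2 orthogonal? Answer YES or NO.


Form the n² = 16 superimposed pairs (L1[i][j], L2[i][j]), row by row (rows and columns indexed from 0):
row 0: (2,2) (0,0) (1,1) (3,3)
row 1: (1,1) (3,3) (2,2) (0,0)
row 2: (0,0) (2,2) (3,3) (1,1)
row 3: (3,3) (1,1) (0,0) (2,2)
Orthogonality requires all 16 pairs distinct.
But the pair (1,1) repeats: cell (0,2) has L1 = 1, L2 = 1, and cell (1,0) has L1 = 1, L2 = 1.
A repeated pair means some other pair never occurs (only 4 distinct pairs out of 16), so the squares are not orthogonal.
Conclusion: NO.

NO


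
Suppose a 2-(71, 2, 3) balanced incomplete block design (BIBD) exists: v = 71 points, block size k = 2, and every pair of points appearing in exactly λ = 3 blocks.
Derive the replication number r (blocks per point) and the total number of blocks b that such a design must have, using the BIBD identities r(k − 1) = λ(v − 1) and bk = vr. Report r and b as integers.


Any 2-(v, k, λ) BIBD satisfies two necessary conditions:
  (i)  Each point sits in r blocks, and counting incidences through any fixed point gives r(k − 1) = λ(v − 1), so r = λ(v − 1)/(k − 1).
  (ii) Total incidences bk = vr, so b = vr/k.
Step 1: r = λ(v − 1)/(k − 1) = 3·(71 − 1)/(2 − 1) = 3·70/1 = 210/1 = 210.
Step 2: b = vr/k = 71·210/2 = 14910/2 = 7455.
Check integrality: r = 210 ∈ Z ✓, b = 7455 ∈ Z ✓.
(These identities are necessary conditions: they determine r and b for any design with these parameters, but do not by themselves prove that one exists.)

r = 210, b = 7455.


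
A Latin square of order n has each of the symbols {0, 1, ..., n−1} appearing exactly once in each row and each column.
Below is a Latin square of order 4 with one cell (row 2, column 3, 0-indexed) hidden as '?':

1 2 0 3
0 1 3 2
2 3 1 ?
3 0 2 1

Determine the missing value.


Row 2 contains symbols [1, 2, 3] — missing [0].
Column 3 contains symbols [1, 2, 3] — missing [0].
The missing symbol must appear in both missing sets; intersection = [0].
Therefore the hidden value is 0.

Missing value = 0.


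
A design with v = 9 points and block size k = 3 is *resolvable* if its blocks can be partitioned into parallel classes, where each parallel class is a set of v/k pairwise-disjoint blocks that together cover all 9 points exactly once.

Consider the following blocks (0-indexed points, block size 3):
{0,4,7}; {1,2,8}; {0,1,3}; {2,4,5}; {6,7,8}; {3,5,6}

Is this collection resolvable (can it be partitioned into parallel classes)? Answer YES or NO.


v = 9, block size k = 3, number of blocks = 6.
For resolvability, blocks must partition into parallel classes of size v/k = 3.
Total blocks must therefore be a multiple of 3: 6 = 3·2 + 0 ⇒ divisible ✓.
Greedy packing gives 2 candidate class(es). Each should be a full parallel class (size 3, covers all 9 points).
  Class 1 (3 blocks): {0,4,7}; {1,2,8}; {3,5,6}. Points covered: [0, 1, 2, 3, 4, 5, 6, 7, 8].
  Class 2 (3 blocks): {0,1,3}; {2,4,5}; {6,7,8}. Points covered: [0, 1, 2, 3, 4, 5, 6, 7, 8].
All classes full (size 3)? YES. All classes cover every point? YES.
Resolvable? YES.

YES


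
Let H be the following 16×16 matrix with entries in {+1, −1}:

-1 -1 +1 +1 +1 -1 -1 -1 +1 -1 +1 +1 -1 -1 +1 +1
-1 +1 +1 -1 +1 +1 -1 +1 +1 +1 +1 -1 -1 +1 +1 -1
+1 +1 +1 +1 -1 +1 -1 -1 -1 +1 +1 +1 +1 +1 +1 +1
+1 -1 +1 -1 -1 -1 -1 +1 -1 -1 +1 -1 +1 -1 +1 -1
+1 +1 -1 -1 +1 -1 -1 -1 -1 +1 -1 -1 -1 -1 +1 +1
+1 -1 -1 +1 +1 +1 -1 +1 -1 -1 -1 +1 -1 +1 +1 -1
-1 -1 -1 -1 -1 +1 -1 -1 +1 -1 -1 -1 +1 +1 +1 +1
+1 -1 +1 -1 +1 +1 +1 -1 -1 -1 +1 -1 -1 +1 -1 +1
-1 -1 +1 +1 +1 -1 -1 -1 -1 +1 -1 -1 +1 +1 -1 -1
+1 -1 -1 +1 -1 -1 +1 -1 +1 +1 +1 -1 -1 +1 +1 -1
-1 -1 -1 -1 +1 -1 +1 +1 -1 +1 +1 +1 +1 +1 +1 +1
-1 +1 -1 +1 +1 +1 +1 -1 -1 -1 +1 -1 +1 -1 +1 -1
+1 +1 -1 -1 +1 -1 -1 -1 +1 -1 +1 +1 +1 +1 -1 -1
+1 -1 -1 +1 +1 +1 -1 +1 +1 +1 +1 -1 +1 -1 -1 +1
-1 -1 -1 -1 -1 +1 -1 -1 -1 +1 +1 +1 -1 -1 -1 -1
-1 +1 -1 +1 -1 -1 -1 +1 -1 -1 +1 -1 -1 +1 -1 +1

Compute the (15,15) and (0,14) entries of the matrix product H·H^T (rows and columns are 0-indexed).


Row 0 of H: [-1, -1, 1, 1, 1, -1, -1, -1, 1, -1, 1, 1, -1, -1, 1, 1].
Row 14 of H: [-1, -1, -1, -1, -1, 1, -1, -1, -1, 1, 1, 1, -1, -1, -1, -1].
Row 15 of H: [-1, 1, -1, 1, -1, -1, -1, 1, -1, -1, 1, -1, -1, 1, -1, 1].
(H·H^T)[15][15] = Σ_j H[15][j]·H[15][j] = (-1)² + (1)² + (-1)² + (1)² + (-1)² + (-1)² + (-1)² + (1)² + (-1)² + (-1)² + (1)² + (-1)² + (-1)² + (1)² + (-1)² + (1)² = 1 + 1 + 1 + 1 + 1 + 1 + 1 + 1 + 1 + 1 + 1 + 1 + 1 + 1 + 1 + 1 = 16.
(H·H^T)[0][14] = Σ_j H[0][j]·H[14][j] = (-1)·(-1) + (-1)·(-1) + (1)·(-1) + (1)·(-1) + (1)·(-1) + (-1)·(1) + (-1)·(-1) + (-1)·(-1) + (1)·(-1) + (-1)·(1) + (1)·(1) + (1)·(1) + (-1)·(-1) + (-1)·(-1) + (1)·(-1) + (1)·(-1) = 1 + 1 + -1 + -1 + -1 + -1 + 1 + 1 + -1 + -1 + 1 + 1 + 1 + 1 + -1 + -1 = 0.
So rows 0 and 14 are orthogonal; the diagonal entry equals n = 16.

(15,15) entry = 16; (0,14) entry = 0.


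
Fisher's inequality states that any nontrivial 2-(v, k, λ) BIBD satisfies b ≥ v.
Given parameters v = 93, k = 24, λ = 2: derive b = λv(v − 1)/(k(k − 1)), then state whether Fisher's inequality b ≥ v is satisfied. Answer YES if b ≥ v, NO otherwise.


b = λv(v − 1)/(k(k − 1)) = 2·93·92/(24·23) = 17112/552 = 31.
Compare with v = 93: b < v, so Fisher's inequality fails.

NO


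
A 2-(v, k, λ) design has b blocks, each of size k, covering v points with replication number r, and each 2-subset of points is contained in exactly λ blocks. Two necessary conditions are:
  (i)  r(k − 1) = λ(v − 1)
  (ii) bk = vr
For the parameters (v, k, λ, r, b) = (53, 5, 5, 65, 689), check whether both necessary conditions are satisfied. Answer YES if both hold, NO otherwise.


Condition (i): r(k − 1) = 65·4 = 260; λ(v − 1) = 5·52 = 260. Match? YES.
Condition (ii): bk = 689·5 = 3445; vr = 53·65 = 3445. Match? YES.
Both conditions hold? YES.

YES


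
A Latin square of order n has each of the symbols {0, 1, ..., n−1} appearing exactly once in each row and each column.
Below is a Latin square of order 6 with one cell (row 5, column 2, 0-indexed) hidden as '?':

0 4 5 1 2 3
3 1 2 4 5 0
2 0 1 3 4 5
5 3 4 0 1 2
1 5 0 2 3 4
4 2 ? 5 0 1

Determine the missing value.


Row 5 contains symbols [0, 1, 2, 4, 5] — missing [3].
Column 2 contains symbols [0, 1, 2, 4, 5] — missing [3].
The missing symbol must appear in both missing sets; intersection = [3].
Therefore the hidden value is 3.

Missing value = 3.


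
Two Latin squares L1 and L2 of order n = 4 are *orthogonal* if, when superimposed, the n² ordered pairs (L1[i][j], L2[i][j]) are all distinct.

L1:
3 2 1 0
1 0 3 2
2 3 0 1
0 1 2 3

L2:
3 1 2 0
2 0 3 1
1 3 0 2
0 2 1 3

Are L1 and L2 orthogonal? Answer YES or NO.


Form the n² = 16 superimposed pairs (L1[i][j], L2[i][j]), row by row (rows and columns indexed from 0):
row 0: (3,3) (2,1) (1,2) (0,0)
row 1: (1,2) (0,0) (3,3) (2,1)
row 2: (2,1) (3,3) (0,0) (1,2)
row 3: (0,0) (1,2) (2,1) (3,3)
Orthogonality requires all 16 pairs distinct.
But the pair (1,2) repeats: cell (0,2) has L1 = 1, L2 = 2, and cell (1,0) has L1 = 1, L2 = 2.
A repeated pair means some other pair never occurs (only 4 distinct pairs out of 16), so the squares are not orthogonal.
Conclusion: NO.

NO


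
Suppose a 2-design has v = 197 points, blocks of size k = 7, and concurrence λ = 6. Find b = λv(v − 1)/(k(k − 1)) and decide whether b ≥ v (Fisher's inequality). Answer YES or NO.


b = λv(v − 1)/(k(k − 1)) = 6·197·196/(7·6) = 231672/42 = 5516.
Compare with v = 197: b ≥ v, so Fisher's inequality holds.

YES


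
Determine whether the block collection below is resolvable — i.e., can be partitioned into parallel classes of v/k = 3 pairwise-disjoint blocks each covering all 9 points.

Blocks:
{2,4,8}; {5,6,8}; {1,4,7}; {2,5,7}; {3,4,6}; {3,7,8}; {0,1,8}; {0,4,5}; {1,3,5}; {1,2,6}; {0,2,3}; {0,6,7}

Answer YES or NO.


v = 9, block size k = 3, number of blocks = 12.
For resolvability, blocks must partition into parallel classes of size v/k = 3.
Total blocks must therefore be a multiple of 3: 12 = 3·4 + 0 ⇒ divisible ✓.
Greedy packing gives 4 candidate class(es). Each should be a full parallel class (size 3, covers all 9 points).
  Class 1 (3 blocks): {2,4,8}; {1,3,5}; {0,6,7}. Points covered: [0, 1, 2, 3, 4, 5, 6, 7, 8].
  Class 2 (3 blocks): {5,6,8}; {1,4,7}; {0,2,3}. Points covered: [0, 1, 2, 3, 4, 5, 6, 7, 8].
  Class 3 (3 blocks): {2,5,7}; {3,4,6}; {0,1,8}. Points covered: [0, 1, 2, 3, 4, 5, 6, 7, 8].
  Class 4 (3 blocks): {3,7,8}; {0,4,5}; {1,2,6}. Points covered: [0, 1, 2, 3, 4, 5, 6, 7, 8].
All classes full (size 3)? YES. All classes cover every point? YES.
Resolvable? YES.

YES


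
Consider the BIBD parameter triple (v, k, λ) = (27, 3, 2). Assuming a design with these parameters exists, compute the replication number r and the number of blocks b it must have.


Any 2-(v, k, λ) BIBD satisfies two necessary conditions:
  (i)  Each point sits in r blocks, and counting incidences through any fixed point gives r(k − 1) = λ(v − 1), so r = λ(v − 1)/(k − 1).
  (ii) Total incidences bk = vr, so b = vr/k.
Step 1: r = λ(v − 1)/(k − 1) = 2·(27 − 1)/(3 − 1) = 2·26/2 = 52/2 = 26.
Step 2: b = vr/k = 27·26/3 = 702/3 = 234.
Check integrality: r = 26 ∈ Z ✓, b = 234 ∈ Z ✓.
(These identities are necessary conditions: they determine r and b for any design with these parameters, but do not by themselves prove that one exists.)

r = 26, b = 234.


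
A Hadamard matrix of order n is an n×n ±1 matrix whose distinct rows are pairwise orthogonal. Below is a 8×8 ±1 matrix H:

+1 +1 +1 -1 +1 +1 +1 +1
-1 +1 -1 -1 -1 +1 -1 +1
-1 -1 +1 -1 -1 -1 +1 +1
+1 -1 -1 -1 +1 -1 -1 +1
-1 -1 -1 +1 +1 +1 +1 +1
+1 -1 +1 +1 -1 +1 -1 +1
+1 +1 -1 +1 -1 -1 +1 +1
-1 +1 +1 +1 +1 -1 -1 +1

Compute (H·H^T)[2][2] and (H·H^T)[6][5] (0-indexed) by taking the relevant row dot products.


Row 2 of H: [-1, -1, 1, -1, -1, -1, 1, 1].
Row 5 of H: [1, -1, 1, 1, -1, 1, -1, 1].
Row 6 of H: [1, 1, -1, 1, -1, -1, 1, 1].
(H·H^T)[2][2] = Σ_j H[2][j]·H[2][j] = (-1)² + (-1)² + (1)² + (-1)² + (-1)² + (-1)² + (1)² + (1)² = 1 + 1 + 1 + 1 + 1 + 1 + 1 + 1 = 8.
(H·H^T)[6][5] = Σ_j H[6][j]·H[5][j] = (1)·(1) + (1)·(-1) + (-1)·(1) + (1)·(1) + (-1)·(-1) + (-1)·(1) + (1)·(-1) + (1)·(1) = 1 + -1 + -1 + 1 + 1 + -1 + -1 + 1 = 0.
So rows 6 and 5 are orthogonal; the diagonal entry equals n = 8.

(2,2) entry = 8; (6,5) entry = 0.


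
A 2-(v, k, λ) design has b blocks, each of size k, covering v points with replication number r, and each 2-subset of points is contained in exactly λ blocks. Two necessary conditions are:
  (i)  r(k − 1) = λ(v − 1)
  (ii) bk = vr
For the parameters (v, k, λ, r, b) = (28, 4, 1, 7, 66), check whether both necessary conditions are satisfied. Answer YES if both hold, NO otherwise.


Condition (i): r(k − 1) = 7·3 = 21; λ(v − 1) = 1·27 = 27. Match? NO.
Condition (ii): bk = 66·4 = 264; vr = 28·7 = 196. Match? NO.
Both conditions hold? NO.

NO


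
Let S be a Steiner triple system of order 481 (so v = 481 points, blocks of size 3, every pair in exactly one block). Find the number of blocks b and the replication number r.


An STS(v) is a 2-(v, 3, 1) BIBD: block size k = 3, λ = 1.
Replication: r(k − 1) = λ(v − 1) ⇒ r·2 = 481 − 1 = 480 ⇒ r = 240.
Block count: bk = vr ⇒ b·3 = 481·240 = 115440 ⇒ b = 38480.

r = 240, b = 38480.


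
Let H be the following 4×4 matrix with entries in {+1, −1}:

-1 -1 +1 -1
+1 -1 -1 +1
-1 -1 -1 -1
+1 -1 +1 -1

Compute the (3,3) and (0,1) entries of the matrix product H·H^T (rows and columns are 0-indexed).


Row 0 of H: [-1, -1, 1, -1].
Row 1 of H: [1, -1, -1, 1].
Row 3 of H: [1, -1, 1, -1].
(H·H^T)[3][3] = Σ_j H[3][j]·H[3][j] = (1)² + (-1)² + (1)² + (-1)² = 1 + 1 + 1 + 1 = 4.
(H·H^T)[0][1] = Σ_j H[0][j]·H[1][j] = (-1)·(1) + (-1)·(-1) + (1)·(-1) + (-1)·(1) = -1 + 1 + -1 + -1 = -2.
Rows 0 and 1 are not orthogonal (dot product = -2 ≠ 0), so H is not a Hadamard matrix.

(3,3) entry = 4; (0,1) entry = -2.


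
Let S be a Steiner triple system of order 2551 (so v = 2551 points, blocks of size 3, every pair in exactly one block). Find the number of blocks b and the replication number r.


An STS(v) is a 2-(v, 3, 1) BIBD: block size k = 3, λ = 1.
Replication: r(k − 1) = λ(v − 1) ⇒ r·2 = 2551 − 1 = 2550 ⇒ r = 1275.
Block count: b = v(v − 1)/6 = 2551·2550/6 = 6505050/6 = 1084175.
(Check via bk = vr: 1084175·3 = 3252525 = 2551·1275 = 3252525 ✓.)

r = 1275, b = 1084175.


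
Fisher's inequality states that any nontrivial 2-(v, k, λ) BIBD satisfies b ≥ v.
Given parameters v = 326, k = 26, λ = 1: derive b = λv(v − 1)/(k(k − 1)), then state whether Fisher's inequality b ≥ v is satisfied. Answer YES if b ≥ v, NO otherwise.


b = λv(v − 1)/(k(k − 1)) = 1·326·325/(26·25) = 105950/650 = 163.
Compare with v = 326: b < v, so Fisher's inequality fails.

NO


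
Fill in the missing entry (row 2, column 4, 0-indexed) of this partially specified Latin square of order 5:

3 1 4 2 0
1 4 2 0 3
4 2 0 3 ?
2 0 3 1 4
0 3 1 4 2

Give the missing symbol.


Row 2 contains symbols [0, 2, 3, 4] — missing [1].
Column 4 contains symbols [0, 2, 3, 4] — missing [1].
The missing symbol must appear in both missing sets; intersection = [1].
Therefore the hidden value is 1.

Missing value = 1.


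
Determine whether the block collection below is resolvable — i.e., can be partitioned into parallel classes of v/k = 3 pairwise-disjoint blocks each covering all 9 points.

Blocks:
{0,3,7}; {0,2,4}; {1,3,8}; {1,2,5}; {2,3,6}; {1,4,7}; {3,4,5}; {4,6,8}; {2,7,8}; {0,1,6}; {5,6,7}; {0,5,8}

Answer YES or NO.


v = 9, block size k = 3, number of blocks = 12.
For resolvability, blocks must partition into parallel classes of size v/k = 3.
Total blocks must therefore be a multiple of 3: 12 = 3·4 + 0 ⇒ divisible ✓.
Greedy packing gives 4 candidate class(es). Each should be a full parallel class (size 3, covers all 9 points).
  Class 1 (3 blocks): {0,3,7}; {1,2,5}; {4,6,8}. Points covered: [0, 1, 2, 3, 4, 5, 6, 7, 8].
  Class 2 (3 blocks): {0,2,4}; {1,3,8}; {5,6,7}. Points covered: [0, 1, 2, 3, 4, 5, 6, 7, 8].
  Class 3 (3 blocks): {2,3,6}; {1,4,7}; {0,5,8}. Points covered: [0, 1, 2, 3, 4, 5, 6, 7, 8].
  Class 4 (3 blocks): {3,4,5}; {2,7,8}; {0,1,6}. Points covered: [0, 1, 2, 3, 4, 5, 6, 7, 8].
All classes full (size 3)? YES. All classes cover every point? YES.
Resolvable? YES.

YES


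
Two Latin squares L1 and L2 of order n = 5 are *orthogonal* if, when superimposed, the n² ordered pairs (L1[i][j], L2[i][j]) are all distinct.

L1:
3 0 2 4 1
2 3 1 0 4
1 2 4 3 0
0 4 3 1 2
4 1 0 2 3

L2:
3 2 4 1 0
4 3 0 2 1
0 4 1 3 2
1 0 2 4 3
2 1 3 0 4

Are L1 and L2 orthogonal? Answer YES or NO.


Form the n² = 25 superimposed pairs (L1[i][j], L2[i][j]), row by row (rows and columns indexed from 0):
row 0: (3,3) (0,2) (2,4) (4,1) (1,0)
row 1: (2,4) (3,3) (1,0) (0,2) (4,1)
row 2: (1,0) (2,4) (4,1) (3,3) (0,2)
row 3: (0,1) (4,0) (3,2) (1,4) (2,3)
row 4: (4,2) (1,1) (0,3) (2,0) (3,4)
Orthogonality requires all 25 pairs distinct.
But the pair (2,4) repeats: cell (0,2) has L1 = 2, L2 = 4, and cell (1,0) has L1 = 2, L2 = 4.
A repeated pair means some other pair never occurs (only 15 distinct pairs out of 25), so the squares are not orthogonal.
Conclusion: NO.

NO


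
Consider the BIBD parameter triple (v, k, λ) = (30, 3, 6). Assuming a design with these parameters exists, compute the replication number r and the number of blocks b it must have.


Any 2-(v, k, λ) BIBD satisfies two necessary conditions:
  (i)  Each point sits in r blocks, and counting incidences through any fixed point gives r(k − 1) = λ(v − 1), so r = λ(v − 1)/(k − 1).
  (ii) Total incidences bk = vr, so b = vr/k.
Step 1: r = λ(v − 1)/(k − 1) = 6·(30 − 1)/(3 − 1) = 6·29/2 = 174/2 = 87.
Step 2: b = vr/k = 30·87/3 = 2610/3 = 870.
Check integrality: r = 87 ∈ Z ✓, b = 870 ∈ Z ✓.
(These identities are necessary conditions: they determine r and b for any design with these parameters, but do not by themselves prove that one exists.)

r = 87, b = 870.


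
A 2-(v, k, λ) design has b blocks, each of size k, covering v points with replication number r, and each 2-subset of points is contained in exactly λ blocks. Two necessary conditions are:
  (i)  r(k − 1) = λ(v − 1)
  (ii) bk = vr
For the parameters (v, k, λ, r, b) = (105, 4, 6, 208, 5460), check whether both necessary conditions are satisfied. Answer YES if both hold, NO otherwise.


Condition (i): r(k − 1) = 208·3 = 624; λ(v − 1) = 6·104 = 624. Match? YES.
Condition (ii): bk = 5460·4 = 21840; vr = 105·208 = 21840. Match? YES.
Both conditions hold? YES.

YES


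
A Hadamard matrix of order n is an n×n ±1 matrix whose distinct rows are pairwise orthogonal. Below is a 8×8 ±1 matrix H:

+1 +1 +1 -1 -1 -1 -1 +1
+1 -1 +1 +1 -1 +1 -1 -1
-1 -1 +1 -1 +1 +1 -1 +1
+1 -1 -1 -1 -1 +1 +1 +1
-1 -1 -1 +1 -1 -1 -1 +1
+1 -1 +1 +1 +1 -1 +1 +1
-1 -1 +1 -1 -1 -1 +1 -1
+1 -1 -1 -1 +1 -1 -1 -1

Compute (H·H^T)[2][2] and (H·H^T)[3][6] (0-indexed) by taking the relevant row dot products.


Row 2 of H: [-1, -1, 1, -1, 1, 1, -1, 1].
Row 3 of H: [1, -1, -1, -1, -1, 1, 1, 1].
Row 6 of H: [-1, -1, 1, -1, -1, -1, 1, -1].
(H·H^T)[2][2] = Σ_j H[2][j]·H[2][j] = (-1)² + (-1)² + (1)² + (-1)² + (1)² + (1)² + (-1)² + (1)² = 1 + 1 + 1 + 1 + 1 + 1 + 1 + 1 = 8.
(H·H^T)[3][6] = Σ_j H[3][j]·H[6][j] = (1)·(-1) + (-1)·(-1) + (-1)·(1) + (-1)·(-1) + (-1)·(-1) + (1)·(-1) + (1)·(1) + (1)·(-1) = -1 + 1 + -1 + 1 + 1 + -1 + 1 + -1 = 0.
So rows 3 and 6 are orthogonal; the diagonal entry equals n = 8.

(2,2) entry = 8; (3,6) entry = 0.


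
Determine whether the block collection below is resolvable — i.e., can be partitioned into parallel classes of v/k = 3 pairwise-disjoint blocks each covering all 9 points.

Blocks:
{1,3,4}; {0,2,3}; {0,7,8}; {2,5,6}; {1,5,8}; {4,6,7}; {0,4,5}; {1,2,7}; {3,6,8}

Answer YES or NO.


v = 9, block size k = 3, number of blocks = 9.
For resolvability, blocks must partition into parallel classes of size v/k = 3.
Total blocks must therefore be a multiple of 3: 9 = 3·3 + 0 ⇒ divisible ✓.
Greedy packing gives 3 candidate class(es). Each should be a full parallel class (size 3, covers all 9 points).
  Class 1 (3 blocks): {1,3,4}; {0,7,8}; {2,5,6}. Points covered: [0, 1, 2, 3, 4, 5, 6, 7, 8].
  Class 2 (3 blocks): {0,2,3}; {1,5,8}; {4,6,7}. Points covered: [0, 1, 2, 3, 4, 5, 6, 7, 8].
  Class 3 (3 blocks): {0,4,5}; {1,2,7}; {3,6,8}. Points covered: [0, 1, 2, 3, 4, 5, 6, 7, 8].
All classes full (size 3)? YES. All classes cover every point? YES.
Resolvable? YES.

YES


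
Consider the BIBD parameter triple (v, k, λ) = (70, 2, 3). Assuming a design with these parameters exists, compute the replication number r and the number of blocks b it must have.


Any 2-(v, k, λ) BIBD satisfies two necessary conditions:
  (i)  Each point sits in r blocks, and counting incidences through any fixed point gives r(k − 1) = λ(v − 1), so r = λ(v − 1)/(k − 1).
  (ii) Total incidences bk = vr, so b = vr/k.
Step 1: r = λ(v − 1)/(k − 1) = 3·(70 − 1)/(2 − 1) = 3·69/1 = 207/1 = 207.
Step 2: b = vr/k = 70·207/2 = 14490/2 = 7245.
Check integrality: r = 207 ∈ Z ✓, b = 7245 ∈ Z ✓.
(These identities are necessary conditions: they determine r and b for any design with these parameters, but do not by themselves prove that one exists.)

r = 207, b = 7245.


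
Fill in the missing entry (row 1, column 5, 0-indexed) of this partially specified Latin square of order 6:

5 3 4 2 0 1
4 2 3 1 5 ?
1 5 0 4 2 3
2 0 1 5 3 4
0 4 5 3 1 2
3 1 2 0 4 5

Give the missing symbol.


Row 1 contains symbols [1, 2, 3, 4, 5] — missing [0].
Column 5 contains symbols [1, 2, 3, 4, 5] — missing [0].
The missing symbol must appear in both missing sets; intersection = [0].
Therefore the hidden value is 0.

Missing value = 0.


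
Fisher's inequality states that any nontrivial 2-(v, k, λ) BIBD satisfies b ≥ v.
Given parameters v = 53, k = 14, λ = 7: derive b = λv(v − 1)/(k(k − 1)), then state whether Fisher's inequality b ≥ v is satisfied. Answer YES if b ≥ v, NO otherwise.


b = λv(v − 1)/(k(k − 1)) = 7·53·52/(14·13) = 19292/182 = 106.
Compare with v = 53: b ≥ v, so Fisher's inequality holds.

YES


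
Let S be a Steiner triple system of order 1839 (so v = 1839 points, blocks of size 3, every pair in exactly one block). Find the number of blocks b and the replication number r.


An STS(v) is a 2-(v, 3, 1) BIBD: block size k = 3, λ = 1.
Replication: r(k − 1) = λ(v − 1) ⇒ r·2 = 1839 − 1 = 1838 ⇒ r = 919.
Block count: bk = vr ⇒ b·3 = 1839·919 = 1690041 ⇒ b = 563347.
(Check via b = v(v − 1)/6 = 1839·1838/6 = 3380082/6 = 563347.)

r = 919, b = 563347.


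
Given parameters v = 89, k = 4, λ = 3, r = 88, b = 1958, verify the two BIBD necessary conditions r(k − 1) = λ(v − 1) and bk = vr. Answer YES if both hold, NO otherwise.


Condition (i): r(k − 1) = 88·3 = 264; λ(v − 1) = 3·88 = 264. Match? YES.
Condition (ii): bk = 1958·4 = 7832; vr = 89·88 = 7832. Match? YES.
Both conditions hold? YES.

YES


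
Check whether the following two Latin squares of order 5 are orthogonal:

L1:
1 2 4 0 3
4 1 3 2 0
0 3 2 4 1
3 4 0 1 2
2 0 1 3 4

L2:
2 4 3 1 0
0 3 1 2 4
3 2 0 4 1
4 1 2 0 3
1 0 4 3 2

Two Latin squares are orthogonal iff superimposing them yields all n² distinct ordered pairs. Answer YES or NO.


Form the n² = 25 superimposed pairs (L1[i][j], L2[i][j]), row by row (rows and columns indexed from 0):
row 0: (1,2) (2,4) (4,3) (0,1) (3,0)
row 1: (4,0) (1,3) (3,1) (2,2) (0,4)
row 2: (0,3) (3,2) (2,0) (4,4) (1,1)
row 3: (3,4) (4,1) (0,2) (1,0) (2,3)
row 4: (2,1) (0,0) (1,4) (3,3) (4,2)
Orthogonality requires all 25 pairs distinct.
Check by first coordinate: for each symbol s of L1, list the L2 entries in the n cells where L1 = s; they must all differ.
  L1 = 0: L2 entries (in reading order) 1, 4, 3, 2, 0 — all 5 distinct ✓
  L1 = 1: L2 entries (in reading order) 2, 3, 1, 0, 4 — all 5 distinct ✓
  L1 = 2: L2 entries (in reading order) 4, 2, 0, 3, 1 — all 5 distinct ✓
  L1 = 3: L2 entries (in reading order) 0, 1, 2, 4, 3 — all 5 distinct ✓
  L1 = 4: L2 entries (in reading order) 3, 0, 4, 1, 2 — all 5 distinct ✓
Every symbol of L1 meets every symbol of L2 exactly once, so all 25 pairs are distinct (25 of 25).
Conclusion: YES.

YES


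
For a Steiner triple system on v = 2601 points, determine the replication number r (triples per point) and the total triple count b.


An STS(v) is a 2-(v, 3, 1) BIBD: block size k = 3, λ = 1.
Replication: r(k − 1) = λ(v − 1) ⇒ r·2 = 2601 − 1 = 2600 ⇒ r = 1300.
Block count: b = v(v − 1)/6 = 2601·2600/6 = 6762600/6 = 1127100.
(Check via bk = vr: 1127100·3 = 3381300 = 2601·1300 = 3381300 ✓.)

r = 1300, b = 1127100.


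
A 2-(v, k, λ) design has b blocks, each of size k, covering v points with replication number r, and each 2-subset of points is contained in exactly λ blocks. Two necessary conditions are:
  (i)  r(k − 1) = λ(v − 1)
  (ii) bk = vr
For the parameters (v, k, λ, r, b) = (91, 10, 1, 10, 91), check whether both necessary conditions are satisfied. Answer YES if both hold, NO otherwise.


Condition (i): r(k − 1) = 10·9 = 90; λ(v − 1) = 1·90 = 90. Match? YES.
Condition (ii): bk = 91·10 = 910; vr = 91·10 = 910. Match? YES.
Both conditions hold? YES.

YES


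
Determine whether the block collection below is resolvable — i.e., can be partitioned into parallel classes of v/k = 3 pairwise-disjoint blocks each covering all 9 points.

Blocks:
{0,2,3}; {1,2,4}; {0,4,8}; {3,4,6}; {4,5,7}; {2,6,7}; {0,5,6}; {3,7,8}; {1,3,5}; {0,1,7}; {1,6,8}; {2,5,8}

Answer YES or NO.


v = 9, block size k = 3, number of blocks = 12.
For resolvability, blocks must partition into parallel classes of size v/k = 3.
Total blocks must therefore be a multiple of 3: 12 = 3·4 + 0 ⇒ divisible ✓.
Greedy packing gives 4 candidate class(es). Each should be a full parallel class (size 3, covers all 9 points).
  Class 1 (3 blocks): {0,2,3}; {4,5,7}; {1,6,8}. Points covered: [0, 1, 2, 3, 4, 5, 6, 7, 8].
  Class 2 (3 blocks): {1,2,4}; {0,5,6}; {3,7,8}. Points covered: [0, 1, 2, 3, 4, 5, 6, 7, 8].
  Class 3 (3 blocks): {0,4,8}; {2,6,7}; {1,3,5}. Points covered: [0, 1, 2, 3, 4, 5, 6, 7, 8].
  Class 4 (3 blocks): {3,4,6}; {0,1,7}; {2,5,8}. Points covered: [0, 1, 2, 3, 4, 5, 6, 7, 8].
All classes full (size 3)? YES. All classes cover every point? YES.
Resolvable? YES.

YES


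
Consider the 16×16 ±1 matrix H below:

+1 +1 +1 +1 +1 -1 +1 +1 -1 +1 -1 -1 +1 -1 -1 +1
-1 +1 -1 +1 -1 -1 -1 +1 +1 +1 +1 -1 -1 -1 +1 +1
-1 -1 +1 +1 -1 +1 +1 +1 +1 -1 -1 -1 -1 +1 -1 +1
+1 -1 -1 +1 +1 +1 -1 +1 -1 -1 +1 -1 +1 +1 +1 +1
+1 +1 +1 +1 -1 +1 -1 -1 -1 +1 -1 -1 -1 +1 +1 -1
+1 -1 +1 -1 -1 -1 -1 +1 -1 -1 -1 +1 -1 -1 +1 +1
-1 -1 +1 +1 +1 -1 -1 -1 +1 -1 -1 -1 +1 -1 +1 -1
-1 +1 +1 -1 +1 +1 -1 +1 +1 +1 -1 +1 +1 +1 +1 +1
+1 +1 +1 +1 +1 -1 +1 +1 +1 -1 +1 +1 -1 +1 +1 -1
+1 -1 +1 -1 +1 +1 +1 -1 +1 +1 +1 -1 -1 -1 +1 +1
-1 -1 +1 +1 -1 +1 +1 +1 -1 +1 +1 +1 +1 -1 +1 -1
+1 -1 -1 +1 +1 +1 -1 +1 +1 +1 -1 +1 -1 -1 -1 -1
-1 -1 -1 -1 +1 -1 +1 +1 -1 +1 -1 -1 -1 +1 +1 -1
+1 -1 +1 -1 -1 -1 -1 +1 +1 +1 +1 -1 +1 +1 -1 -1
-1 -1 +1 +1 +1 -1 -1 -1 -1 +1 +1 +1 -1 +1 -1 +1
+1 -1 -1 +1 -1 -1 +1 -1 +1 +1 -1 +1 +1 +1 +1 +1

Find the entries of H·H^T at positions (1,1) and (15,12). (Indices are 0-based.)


Row 1 of H: [-1, 1, -1, 1, -1, -1, -1, 1, 1, 1, 1, -1, -1, -1, 1, 1].
Row 12 of H: [-1, -1, -1, -1, 1, -1, 1, 1, -1, 1, -1, -1, -1, 1, 1, -1].
Row 15 of H: [1, -1, -1, 1, -1, -1, 1, -1, 1, 1, -1, 1, 1, 1, 1, 1].
(H·H^T)[1][1] = Σ_j H[1][j]·H[1][j] = (-1)² + (1)² + (-1)² + (1)² + (-1)² + (-1)² + (-1)² + (1)² + (1)² + (1)² + (1)² + (-1)² + (-1)² + (-1)² + (1)² + (1)² = 1 + 1 + 1 + 1 + 1 + 1 + 1 + 1 + 1 + 1 + 1 + 1 + 1 + 1 + 1 + 1 = 16.
(H·H^T)[15][12] = Σ_j H[15][j]·H[12][j] = (1)·(-1) + (-1)·(-1) + (-1)·(-1) + (1)·(-1) + (-1)·(1) + (-1)·(-1) + (1)·(1) + (-1)·(1) + (1)·(-1) + (1)·(1) + (-1)·(-1) + (1)·(-1) + (1)·(-1) + (1)·(1) + (1)·(1) + (1)·(-1) = -1 + 1 + 1 + -1 + -1 + 1 + 1 + -1 + -1 + 1 + 1 + -1 + -1 + 1 + 1 + -1 = 0.
So rows 15 and 12 are orthogonal; the diagonal entry equals n = 16.

(1,1) entry = 16; (15,12) entry = 0.


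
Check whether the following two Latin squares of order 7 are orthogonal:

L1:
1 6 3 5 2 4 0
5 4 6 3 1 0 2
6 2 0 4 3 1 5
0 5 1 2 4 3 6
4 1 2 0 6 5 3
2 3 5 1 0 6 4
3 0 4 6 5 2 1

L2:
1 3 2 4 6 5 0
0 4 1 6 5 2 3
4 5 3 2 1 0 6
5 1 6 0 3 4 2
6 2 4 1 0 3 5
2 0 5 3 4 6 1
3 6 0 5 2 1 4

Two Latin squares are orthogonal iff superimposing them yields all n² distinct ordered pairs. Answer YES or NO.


Form the n² = 49 superimposed pairs (L1[i][j], L2[i][j]), row by row (rows and columns indexed from 0):
row 0: (1,1) (6,3) (3,2) (5,4) (2,6) (4,5) (0,0)
row 1: (5,0) (4,4) (6,1) (3,6) (1,5) (0,2) (2,3)
row 2: (6,4) (2,5) (0,3) (4,2) (3,1) (1,0) (5,6)
row 3: (0,5) (5,1) (1,6) (2,0) (4,3) (3,4) (6,2)
row 4: (4,6) (1,2) (2,4) (0,1) (6,0) (5,3) (3,5)
row 5: (2,2) (3,0) (5,5) (1,3) (0,4) (6,6) (4,1)
row 6: (3,3) (0,6) (4,0) (6,5) (5,2) (2,1) (1,4)
Orthogonality requires all 49 pairs distinct.
Check by first coordinate: for each symbol s of L1, list the L2 entries in the n cells where L1 = s; they must all differ.
  L1 = 0: L2 entries (in reading order) 0, 2, 3, 5, 1, 4, 6 — all 7 distinct ✓
  L1 = 1: L2 entries (in reading order) 1, 5, 0, 6, 2, 3, 4 — all 7 distinct ✓
  L1 = 2: L2 entries (in reading order) 6, 3, 5, 0, 4, 2, 1 — all 7 distinct ✓
  L1 = 3: L2 entries (in reading order) 2, 6, 1, 4, 5, 0, 3 — all 7 distinct ✓
  L1 = 4: L2 entries (in reading order) 5, 4, 2, 3, 6, 1, 0 — all 7 distinct ✓
  L1 = 5: L2 entries (in reading order) 4, 0, 6, 1, 3, 5, 2 — all 7 distinct ✓
  L1 = 6: L2 entries (in reading order) 3, 1, 4, 2, 0, 6, 5 — all 7 distinct ✓
Every symbol of L1 meets every symbol of L2 exactly once, so all 49 pairs are distinct (49 of 49).
Conclusion: YES.

YES


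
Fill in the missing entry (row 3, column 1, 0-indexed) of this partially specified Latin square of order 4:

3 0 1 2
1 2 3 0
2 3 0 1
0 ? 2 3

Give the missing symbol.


Row 3 contains symbols [0, 2, 3] — missing [1].
Column 1 contains symbols [0, 2, 3] — missing [1].
The missing symbol must appear in both missing sets; intersection = [1].
Therefore the hidden value is 1.

Missing value = 1.


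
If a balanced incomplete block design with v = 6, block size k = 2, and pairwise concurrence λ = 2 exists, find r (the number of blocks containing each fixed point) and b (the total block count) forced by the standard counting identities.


Any 2-(v, k, λ) BIBD satisfies two necessary conditions:
  (i)  Each point sits in r blocks, and counting incidences through any fixed point gives r(k − 1) = λ(v − 1), so r = λ(v − 1)/(k − 1).
  (ii) Total incidences bk = vr, so b = vr/k.
Step 1: r = λ(v − 1)/(k − 1) = 2·(6 − 1)/(2 − 1) = 2·5/1 = 10/1 = 10.
Step 2: b = vr/k = 6·10/2 = 60/2 = 30.
Check integrality: r = 10 ∈ Z ✓, b = 30 ∈ Z ✓.
(These identities are necessary conditions: they determine r and b for any design with these parameters, but do not by themselves prove that one exists.)

r = 10, b = 30.
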